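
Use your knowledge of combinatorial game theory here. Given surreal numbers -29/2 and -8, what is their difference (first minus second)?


x = -29/2, y = -8
Converting to common denominator: 2
x = -29/2, y = -16/2
x - y = -29/2 - -8 = -13/2

-13/2


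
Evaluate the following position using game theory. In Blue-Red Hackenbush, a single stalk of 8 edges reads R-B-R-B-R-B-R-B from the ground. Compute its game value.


Edges (from ground): R-B-R-B-R-B-R-B
By Berlekamp's sign-expansion rule, a Blue-Red Hackenbush stalk has the value of the surreal number whose sign sequence is the edge sequence with B -> + and R -> -.
Sign sequence: -+-+-+-+
Trace the sign expansion in the surreal number tree, starting from 0:
Edge 1: R (sign -) -> bounds (-inf, 0), value = -1
Edge 2: B (sign +) -> bounds (-1, 0), value = -1/2
Edge 3: R (sign -) -> bounds (-1, -1/2), value = -3/4
Edge 4: B (sign +) -> bounds (-3/4, -1/2), value = -5/8
Edge 5: R (sign -) -> bounds (-3/4, -5/8), value = -11/16
Edge 6: B (sign +) -> bounds (-11/16, -5/8), value = -21/32
Edge 7: R (sign -) -> bounds (-11/16, -21/32), value = -43/64
Edge 8: B (sign +) -> bounds (-43/64, -21/32), value = -85/128
Game value = -85/128

-85/128


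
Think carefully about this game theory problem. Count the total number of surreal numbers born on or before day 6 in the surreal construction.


Day 0: {|} = 0 is born. Count = 1.
Day n: the number of surreal numbers born by day n is 2^(n+1) - 1.
By day 0: 2^1 - 1 = 1
By day 1: 2^2 - 1 = 3
By day 2: 2^3 - 1 = 7
By day 3: 2^4 - 1 = 15
By day 4: 2^5 - 1 = 31
By day 5: 2^6 - 1 = 63
By day 6: 2^7 - 1 = 127
By day 6: 127 surreal numbers.

127


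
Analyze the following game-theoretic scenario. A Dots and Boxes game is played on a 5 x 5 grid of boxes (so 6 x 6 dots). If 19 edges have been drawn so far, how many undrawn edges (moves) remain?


Grid: 5 x 5 boxes, i.e. 6 rows and 6 columns of dots.
Horizontal edges: (rows + 1) * cols = 6 * 5 = 30
Vertical edges: rows * (cols + 1) = 5 * 6 = 30
Total edges: 30 + 30 = 60
Edges drawn: 19
Remaining: 60 - 19 = 41

41


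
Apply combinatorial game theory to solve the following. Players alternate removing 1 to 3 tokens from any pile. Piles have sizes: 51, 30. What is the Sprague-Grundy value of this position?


Subtraction set: {1, 2, 3}
For this subtraction set, G(n) = n mod 4 (period = max + 1 = 4).
Pile 1 (size 51): G(51) = 51 mod 4 = 3
Pile 2 (size 30): G(30) = 30 mod 4 = 2
Total Grundy value = XOR of all: 3 XOR 2 = 1

1


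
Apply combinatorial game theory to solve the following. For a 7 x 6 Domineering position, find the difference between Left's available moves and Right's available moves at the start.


Board is 7 x 6 (rows x cols).
Left (vertical) placements: (rows-1) * cols = 6 * 6 = 36
Right (horizontal) placements: rows * (cols-1) = 7 * 5 = 35
Advantage = Left - Right = 36 - 35 = 1

1


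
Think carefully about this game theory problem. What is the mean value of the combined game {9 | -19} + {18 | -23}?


G1 = {9 | -19}, G2 = {18 | -23}
Each is a switch {a | b} with numbers a > b; its mean value is (a + b)/2, and mean value is additive over game sums: m(G1 + G2) = m(G1) + m(G2).
Mean of G1 = (9 + (-19))/2 = -10/2 = -5
Mean of G2 = (18 + (-23))/2 = -5/2 = -5/2
Mean of G1 + G2 = -5 + -5/2 = -15/2

-15/2


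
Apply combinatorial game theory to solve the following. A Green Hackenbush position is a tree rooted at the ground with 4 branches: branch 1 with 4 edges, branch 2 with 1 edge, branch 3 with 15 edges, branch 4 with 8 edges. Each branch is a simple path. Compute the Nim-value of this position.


The tree has 4 branches from the ground vertex.
In Green Hackenbush, the Nim-value of a simple path of length k is k.
Branch 1: length 4, Nim-value = 4
Branch 2: length 1, Nim-value = 1
Branch 3: length 15, Nim-value = 15
Branch 4: length 8, Nim-value = 8
Total Nim-value = XOR of all branch values:
0 XOR 4 = 4
4 XOR 1 = 5
5 XOR 15 = 10
10 XOR 8 = 2
Nim-value of the tree = 2

2


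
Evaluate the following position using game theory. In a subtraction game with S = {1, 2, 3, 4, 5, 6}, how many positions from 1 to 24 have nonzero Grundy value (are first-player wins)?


Subtraction set S = {1, 2, 3, 4, 5, 6}, so G(n) = n mod 7.
G(n) = 0 when n is a multiple of 7.
Multiples of 7 in [1, 24]: 3
N-positions (nonzero Grundy) = 24 - 3 = 21

21


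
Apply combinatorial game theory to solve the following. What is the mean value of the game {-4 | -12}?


Game = {-4 | -12}, a switch {a | b} with numbers a > b.
Its thermograph has left wall a - t and right wall b + t, which meet at t = (a - b)/2, where both equal (a + b)/2. So the mast (mean value) is at (a + b)/2.
Mean = (-4 + (-12))/2 = -16/2 = -8

-8


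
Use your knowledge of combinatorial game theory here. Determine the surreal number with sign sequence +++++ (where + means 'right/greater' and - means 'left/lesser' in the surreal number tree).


Sign expansion: +++++
Rule: track bounds (lo, hi), initially (-inf, +inf). On '+', the current value becomes lo and we move to the simplest number in (value, hi): value + 1 if hi = +inf, otherwise the midpoint (value + hi)/2. On '-', the current value becomes hi and we move to value - 1 if lo = -inf, otherwise the midpoint (lo + value)/2.
Start at 0.
Step 1: sign = +, move right. Bounds: (0, +inf). Value = 1
Step 2: sign = +, move right. Bounds: (1, +inf). Value = 2
Step 3: sign = +, move right. Bounds: (2, +inf). Value = 3
Step 4: sign = +, move right. Bounds: (3, +inf). Value = 4
Step 5: sign = +, move right. Bounds: (4, +inf). Value = 5
The surreal number with sign expansion +++++ is 5.

5


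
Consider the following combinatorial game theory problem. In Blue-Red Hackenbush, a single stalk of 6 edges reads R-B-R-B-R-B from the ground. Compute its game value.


Edges (from ground): R-B-R-B-R-B
By Berlekamp's sign-expansion rule, a Blue-Red Hackenbush stalk has the value of the surreal number whose sign sequence is the edge sequence with B -> + and R -> -.
Sign sequence: -+-+-+
Trace the sign expansion in the surreal number tree, starting from 0:
Edge 1: R (sign -) -> bounds (-inf, 0), value = -1
Edge 2: B (sign +) -> bounds (-1, 0), value = -1/2
Edge 3: R (sign -) -> bounds (-1, -1/2), value = -3/4
Edge 4: B (sign +) -> bounds (-3/4, -1/2), value = -5/8
Edge 5: R (sign -) -> bounds (-3/4, -5/8), value = -11/16
Edge 6: B (sign +) -> bounds (-11/16, -5/8), value = -21/32
Game value = -21/32

-21/32


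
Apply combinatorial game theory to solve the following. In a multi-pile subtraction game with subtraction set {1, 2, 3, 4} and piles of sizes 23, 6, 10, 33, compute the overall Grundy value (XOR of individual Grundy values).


Subtraction set: {1, 2, 3, 4}
For this subtraction set, G(n) = n mod 5 (period = max + 1 = 5).
Pile 1 (size 23): G(23) = 23 mod 5 = 3
Pile 2 (size 6): G(6) = 6 mod 5 = 1
Pile 3 (size 10): G(10) = 10 mod 5 = 0
Pile 4 (size 33): G(33) = 33 mod 5 = 3
Total Grundy value = XOR of all: 3 XOR 1 XOR 0 XOR 3 = 1

1


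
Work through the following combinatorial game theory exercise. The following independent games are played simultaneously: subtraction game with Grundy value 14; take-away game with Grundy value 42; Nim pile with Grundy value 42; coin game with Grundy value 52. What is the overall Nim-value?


By the Sprague-Grundy theorem, the Grundy value of a sum of games is the XOR of individual Grundy values.
subtraction game: Grundy value = 14. Running XOR: 0 XOR 14 = 14
take-away game: Grundy value = 42. Running XOR: 14 XOR 42 = 36
Nim pile: Grundy value = 42. Running XOR: 36 XOR 42 = 14
coin game: Grundy value = 52. Running XOR: 14 XOR 52 = 58
The combined Grundy value is 58.

58


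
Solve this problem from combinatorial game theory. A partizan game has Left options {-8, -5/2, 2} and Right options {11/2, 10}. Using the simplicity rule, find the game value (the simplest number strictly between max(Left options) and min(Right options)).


Left options: {-8, -5/2, 2}, max = 2
Right options: {11/2, 10}, min = 11/2
All options are numbers and max(Left) < min(Right), so by the simplicity theorem the value is the simplest (earliest-born) number strictly between 2 and 11/2.
Integers 3 through 5 all lie strictly between 2 and 11/2.
Among integers, the simplest (lowest birthday = smallest |n|; 0 is born on day 0, +-n on day n) is 3.
No non-integer in the interval can be simpler: if x is a non-integer in the interval, then floor(x) or ceil(x) also lies in the interval (the interval contains an integer), and both are proper prefixes of x's sign expansion, i.e. born earlier. So the game value is 3.
Game value = 3

3


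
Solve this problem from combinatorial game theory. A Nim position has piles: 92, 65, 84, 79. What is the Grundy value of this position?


We need the XOR (exclusive or) of all pile sizes.
After XOR-ing pile 1 (size 92): 0 XOR 92 = 92
After XOR-ing pile 2 (size 65): 92 XOR 65 = 29
After XOR-ing pile 3 (size 84): 29 XOR 84 = 73
After XOR-ing pile 4 (size 79): 73 XOR 79 = 6
The Nim-value of this position is 6.

6


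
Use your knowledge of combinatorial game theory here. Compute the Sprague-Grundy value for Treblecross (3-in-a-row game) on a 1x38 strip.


Treblecross: place X on empty cells; 3-in-a-row wins.
Playing within two cells of an existing X lets the opponent win at once, so sensible play treats the cells i-2..i+2 around each X as dead. The player left with no safe cell loses, so this is a normal-play take-away game on strips of safe cells.
Placing X at cell i (0-indexed) of a strip of k safe cells leaves independent strips of sizes max(0, i-2) and max(0, k-i-3). Hence G(k) = mex{ G(max(0,i-2)) XOR G(max(0,k-i-3)) : 0 <= i < k }, with G(0) = 0.
G(1): splits (0,0):0^0=0 -> mex({0}) = 1
G(2): splits (0,0):0^0=0 -> mex({0}) = 1
G(3): splits (0,0):0^0=0 -> mex({0}) = 1
G(4): splits (0,1):0^1=1 (0,0):0^0=0 -> mex({0, 1}) = 2
G(5): splits (0,2):0^1=1 (0,1):0^1=1 (0,0):0^0=0 -> mex({0, 1}) = 2
G(6) = mex({1}) = 0
G(7) = mex({0, 1, 2}) = 3
G(8) = mex({0, 1, 2}) = 3
G(9) = mex({0, 2}) = 1
G(10) = mex({0, 2, 3}) = 1
G(11) = mex({0, 3}) = 1
G(12) = mex({1, 3}) = 0
G(13) = mex({0, 1, 2, 3}) = 4
G(14) = mex({0, 1, 2}) = 3
G(15) = mex({0, 1, 2}) = 3
G(16) = mex({0, 1, 2, 4}) = 3
G(17) = mex({0, 1, 3, 4}) = 2
G(18) = mex({0, 1, 3, 4}) = 2
G(19) = mex({0, 1, 3, 5}) = 2
G(20) = mex({0, 1, 2, 3, 5}) = 4
G(21) = mex({0, 1, 2, 3, 5}) = 4
G(22) = mex({1, 2, 6}) = 0
G(23) = mex({0, 1, 2, 3, 4, 6}) = 5
G(24) = mex({0, 1, 2, 3, 4}) = 5
G(25) = mex({0, 1, 3, 4, 7}) = 2
G(26) = mex({0, 1, 3, 4, 5, 7}) = 2
G(27) = mex({0, 1, 3, 5}) = 2
G(28) = mex({0, 1, 2, 5}) = 3
G(29) = mex({0, 1, 2, 4, 5, 6}) = 3
G(30) = mex({1, 2, 4, 6}) = 0
G(31) = mex({0, 1, 2, 3, 4, 6}) = 5
G(32) = mex({1, 2, 3, 4, 7}) = 0
G(33) = mex({0, 3, 7}) = 1
G(34) = mex({0, 2, 3, 5, 7}) = 1
G(35) = mex({0, 2, 3, 5, 6}) = 1
G(36) = mex({0, 1, 2, 5, 6}) = 3
G(37) = mex({0, 1, 2, 4, 5, 6}) = 3
G(38) = mex({0, 1, 2, 4}) = 3
Therefore G(38) = 3.

3


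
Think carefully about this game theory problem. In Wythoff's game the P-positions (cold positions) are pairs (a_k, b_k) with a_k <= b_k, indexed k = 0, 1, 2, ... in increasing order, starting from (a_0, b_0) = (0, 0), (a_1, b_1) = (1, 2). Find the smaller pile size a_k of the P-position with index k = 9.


By Wythoff's theorem, a_k = floor(k * phi) and b_k = floor(k * phi^2) = a_k + k, where phi = (1 + sqrt(5))/2 is the golden ratio.
phi = (1 + sqrt(5))/2 = 1.618034
k = 9
k * phi = 9 * 1.618034 = 14.562306
a_9 = floor(k * phi) = 14

14


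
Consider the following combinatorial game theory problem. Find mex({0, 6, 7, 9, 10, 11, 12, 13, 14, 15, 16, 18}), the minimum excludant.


Set = {0, 6, 7, 9, 10, 11, 12, 13, 14, 15, 16, 18}
0 is in the set.
1 is NOT in the set. This is the mex.
mex = 1

1


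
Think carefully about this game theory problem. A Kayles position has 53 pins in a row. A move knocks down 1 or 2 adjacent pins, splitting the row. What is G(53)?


Kayles: a move removes 1 or 2 adjacent pins from a contiguous row.
Removing pins from a row of k leaves two independent rows (a, b) with a + b = k - 1 (one pin) or a + b = k - 2 (two pins); an end removal gives a = 0.
By Sprague-Grundy, G(k) = mex{ G(a) XOR G(b) } over all these splits. G(0) = 0.
G(1): splits (0,0):0^0=0 -> mex({0}) = 1
G(2): splits (0,1):0^1=1 (0,0):0^0=0 -> mex({0, 1}) = 2
G(3): splits (0,2):0^2=2 (1,1):1^1=0 (0,1):0^1=1 -> mex({0, 1, 2}) = 3
G(4): splits (0,3):0^3=3 (1,2):1^2=3 (0,2):0^2=2 (1,1):1^1=0 -> mex({0, 2, 3}) = 1
G(5): splits (0,4):0^1=1 (1,3):1^3=2 (2,2):2^2=0 (0,3):0^3=3 (1,2):1^2=3 -> mex({0, 1, 2, 3}) = 4
G(6) = mex({0, 1, 2, 4}) = 3
G(7) = mex({0, 1, 3, 4, 5}) = 2
G(8) = mex({0, 2, 3, 5, 6}) = 1
G(9) = mex({0, 1, 2, 3, 6, 7}) = 4
G(10) = mex({0, 1, 3, 4, 5, 7}) = 2
G(11) = mex({0, 1, 2, 3, 4, 5}) = 6
G(12) = mex({0, 1, 2, 3, 5, 6, 7}) = 4
G(13) = mex({0, 2, 3, 4, 6, 7}) = 1
G(14) = mex({0, 1, 4, 5, 6, 7}) = 2
G(15) = mex({0, 1, 2, 3, 4, 5, 6}) = 7
G(16) = mex({0, 2, 3, 5, 6, 7}) = 1
G(17) = mex({0, 1, 2, 3, 5, 6, 7}) = 4
G(18) = mex({0, 1, 2, 4, 5, 6}) = 3
G(19) = mex({0, 1, 3, 4, 5, 7}) = 2
G(20) = mex({0, 2, 3, 4, 5, 6, 7}) = 1
G(21) = mex({0, 1, 2, 3, 5, 6, 7}) = 4
G(22) = mex({0, 1, 2, 3, 4, 5, 7}) = 6
G(23) = mex({0, 1, 2, 3, 4, 5, 6}) = 7
G(24) = mex({0, 1, 2, 3, 5, 6, 7}) = 4
G(25) = mex({0, 2, 3, 4, 6, 7}) = 1
G(26) = mex({0, 1, 3, 4, 5, 6, 7}) = 2
G(27) = mex({0, 1, 2, 3, 4, 5, 6, 7}) = 8
G(28) = mex({0, 1, 2, 3, 4, 6, 7, 8}) = 5
G(29) = mex({0, 1, 2, 3, 5, 6, 7, 8, 9}) = 4
G(30) = mex({0, 1, 2, 3, 4, 5, 6, 9, 10}) = 7
G(31) = mex({0, 1, 3, 4, 5, 7, 10, 11}) = 2
G(32) = mex({0, 2, 3, 4, 5, 6, 7, 9, 11}) = 1
G(33) = mex({0, 1, 2, 3, 4, 5, 6, 7, 9, 12}) = 8
G(34) = mex({0, 1, 2, 3, 4, 5, 7, 8, 11, 12}) = 6
G(35) = mex({0, 1, 2, 3, 4, 5, 6, 8, 9, 10, 11}) = 7
G(36) = mex({0, 1, 2, 3, 5, 6, 7, 9, 10}) = 4
G(37) = mex({0, 2, 3, 4, 6, 7, 9, 10, 11, 12}) = 1
G(38) = mex({0, 1, 3, 4, 5, 6, 7, 9, 10, 11, 12}) = 2
G(39) = mex({0, 1, 2, 4, 5, 6, 7, 9, 10, 12, 14}) = 3
G(40) = mex({0, 2, 3, 4, 6, 7, 11, 12, 14}) = 1
G(41) = mex({0, 1, 2, 3, 5, 6, 7, 9, 10, 11, 12}) = 4
G(42) = mex({0, 1, 2, 3, 4, 5, 6, 9, 10}) = 7
G(43) = mex({0, 1, 3, 4, 5, 7, 9, 10, 12, 15}) = 2
G(44) = mex({0, 2, 3, 4, 5, 6, 7, 9, 10, 12, 15}) = 1
G(45) = mex({0, 1, 2, 3, 4, 5, 6, 7, 9, 10, 12, 14}) = 8
G(46) = mex({0, 1, 3, 4, 5, 7, 8, 11, 12, 14}) = 2
G(47) = mex({0, 1, 2, 3, 4, 5, 6, 8, 9, 10, 11, 12}) = 7
G(48) = mex({0, 1, 2, 3, 5, 6, 7, 9, 10}) = 4
G(49) = mex({0, 2, 3, 4, 6, 7, 9, 10, 11, 12, 15}) = 1
G(50) = mex({0, 1, 4, 5, 6, 7, 9, 11, 12, 14, 15}) = 2
G(51) = mex({0, 1, 2, 3, 4, 5, 6, 7, 9, 12, 14, 15}) = 8
G(52) = mex({0, 2, 3, 4, 5, 6, 7, 8, 11, 12, 15}) = 1
G(53) = mex({0, 1, 2, 3, 5, 6, 7, 8, 9, 10, 11, 12}) = 4
Therefore G(53) = 4.

4


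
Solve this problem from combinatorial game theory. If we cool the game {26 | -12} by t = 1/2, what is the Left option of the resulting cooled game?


Original game: {26 | -12} (a switch {a | b} with a > b).
Cooling by t (for t below the temperature (a - b)/2 = 19) taxes each move by t: {a | b} cooled by t is {a - t | b + t}.
Cooling amount: t = 1/2
Cooled Left option: 26 - 1/2 = 51/2
Cooled Right option: -12 + 1/2 = -23/2
Cooled game: {51/2 | -23/2}
Left option = 51/2

51/2


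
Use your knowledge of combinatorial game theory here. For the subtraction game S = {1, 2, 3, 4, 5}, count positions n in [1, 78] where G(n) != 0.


Subtraction set S = {1, 2, 3, 4, 5}, so G(n) = n mod 6.
G(n) = 0 when n is a multiple of 6.
Multiples of 6 in [1, 78]: 13
N-positions (nonzero Grundy) = 78 - 13 = 65

65


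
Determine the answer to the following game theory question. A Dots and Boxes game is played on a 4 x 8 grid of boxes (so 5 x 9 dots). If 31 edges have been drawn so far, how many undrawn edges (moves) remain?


Grid: 4 x 8 boxes, i.e. 5 rows and 9 columns of dots.
Horizontal edges: (rows + 1) * cols = 5 * 8 = 40
Vertical edges: rows * (cols + 1) = 4 * 9 = 36
Total edges: 40 + 36 = 76
Edges drawn: 31
Remaining: 76 - 31 = 45

45


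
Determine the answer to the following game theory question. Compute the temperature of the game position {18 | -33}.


The game is {18 | -33}, a switch {a | b} with numbers a > b.
Cooling {a | b} by t gives {a - t | b + t}, which stops being hot when a - t = b + t, i.e. at t = (a - b)/2. So the temperature of a switch is (a - b)/2.
Temperature = (Left option - Right option) / 2
= (18 - (-33)) / 2
= 51 / 2
= 51/2

51/2


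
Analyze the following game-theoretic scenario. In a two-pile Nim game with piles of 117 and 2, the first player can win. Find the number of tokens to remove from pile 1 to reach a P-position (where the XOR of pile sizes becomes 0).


Piles: 117 and 2
Current XOR: 117 XOR 2 = 119 (non-zero, so this is an N-position).
To make the XOR zero, we need to find a move that balances the piles.
For pile 1 (size 117): target = 117 XOR 119 = 2
We reduce pile 1 from 117 to 2.
Tokens removed: 117 - 2 = 115
Verification: 2 XOR 2 = 0

115


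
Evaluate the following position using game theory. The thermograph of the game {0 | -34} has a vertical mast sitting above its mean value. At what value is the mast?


Game = {0 | -34}, a switch {a | b} with numbers a > b.
Its thermograph has left wall a - t and right wall b + t, which meet at t = (a - b)/2, where both equal (a + b)/2. So the mast (mean value) is at (a + b)/2.
Mean = (0 + (-34))/2 = -34/2 = -17

-17


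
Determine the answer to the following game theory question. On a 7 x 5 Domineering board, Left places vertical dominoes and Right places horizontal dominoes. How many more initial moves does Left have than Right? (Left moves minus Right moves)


Board is 7 x 5 (rows x cols).
Left (vertical) placements: (rows-1) * cols = 6 * 5 = 30
Right (horizontal) placements: rows * (cols-1) = 7 * 4 = 28
Advantage = Left - Right = 30 - 28 = 2

2


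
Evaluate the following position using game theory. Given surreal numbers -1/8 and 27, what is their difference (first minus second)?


x = -1/8, y = 27
Converting to common denominator: 8
x = -1/8, y = 216/8
x - y = -1/8 - 27 = -217/8

-217/8


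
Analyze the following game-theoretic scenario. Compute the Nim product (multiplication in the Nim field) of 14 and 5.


Nim multiplication is bilinear over XOR: (u XOR v) * w = (u*w) XOR (v*w).
So we split each operand into its bit components and XOR the pairwise Nim products.
14 = 2 + 4 + 8 (as XOR of powers of 2).
5 = 1 + 4 (as XOR of powers of 2).
Using the standard Nim-product table on single bits:
  2*2 = 3,   2*4 = 8,   2*8 = 12,
  4*4 = 6,   4*8 = 11,  8*8 = 13,
and  1*x = x (identity), k*l = l*k (commutative).
Pairwise Nim products:
  2 * 1 = 2
  2 * 4 = 8
  4 * 1 = 4
  4 * 4 = 6
  8 * 1 = 8
  8 * 4 = 11
XOR them: 2 XOR 8 XOR 4 XOR 6 XOR 8 XOR 11 = 11.
Result: 14 * 5 = 11 (in Nim).

11


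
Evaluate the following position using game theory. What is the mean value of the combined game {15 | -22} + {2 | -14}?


G1 = {15 | -22}, G2 = {2 | -14}
Each is a switch {a | b} with numbers a > b; its mean value is (a + b)/2, and mean value is additive over game sums: m(G1 + G2) = m(G1) + m(G2).
Mean of G1 = (15 + (-22))/2 = -7/2 = -7/2
Mean of G2 = (2 + (-14))/2 = -12/2 = -6
Mean of G1 + G2 = -7/2 + -6 = -19/2

-19/2


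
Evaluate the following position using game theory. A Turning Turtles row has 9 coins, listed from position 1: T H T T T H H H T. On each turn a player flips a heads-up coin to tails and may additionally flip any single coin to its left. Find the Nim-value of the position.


Coins: T H T T T H H H T
Key fact: a single head at position k behaves exactly like a Nim heap of size k (turning it to T and optionally flipping a coin at j < k corresponds to moving the heap from k to j, or to 0), and heads combine as a disjunctive sum (two heads at the same place would cancel, matching j XOR j = 0). So the Nim-value is the XOR of the 1-indexed positions of the heads.
Face-up positions (1-indexed): [2, 6, 7, 8]
XOR 0 with 2: 0 XOR 2 = 2
XOR 2 with 6: 2 XOR 6 = 4
XOR 4 with 7: 4 XOR 7 = 3
XOR 3 with 8: 3 XOR 8 = 11
Nim-value = 11

11


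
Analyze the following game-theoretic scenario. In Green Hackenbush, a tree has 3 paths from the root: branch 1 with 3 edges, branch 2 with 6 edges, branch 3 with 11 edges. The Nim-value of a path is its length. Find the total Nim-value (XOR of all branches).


The tree has 3 branches from the ground vertex.
In Green Hackenbush, the Nim-value of a simple path of length k is k.
Branch 1: length 3, Nim-value = 3
Branch 2: length 6, Nim-value = 6
Branch 3: length 11, Nim-value = 11
Total Nim-value = XOR of all branch values:
0 XOR 3 = 3
3 XOR 6 = 5
5 XOR 11 = 14
Nim-value of the tree = 14

14


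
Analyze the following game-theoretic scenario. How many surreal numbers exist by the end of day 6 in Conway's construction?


Day 0: {|} = 0 is born. Count = 1.
Day n: the number of surreal numbers born by day n is 2^(n+1) - 1.
By day 0: 2^1 - 1 = 1
By day 1: 2^2 - 1 = 3
By day 2: 2^3 - 1 = 7
By day 3: 2^4 - 1 = 15
By day 4: 2^5 - 1 = 31
By day 5: 2^6 - 1 = 63
By day 6: 2^7 - 1 = 127
By day 6: 127 surreal numbers.

127


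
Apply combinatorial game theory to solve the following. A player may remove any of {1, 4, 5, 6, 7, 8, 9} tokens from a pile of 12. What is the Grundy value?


The subtraction set is S = {1, 4, 5, 6, 7, 8, 9}.
G(k) = mex{ G(k - s) : s in S, s <= k }. We compute iteratively: G(0) = 0.
G(1) = mex({0}) = 1
G(2) = mex({1}) = 0
G(3) = mex({0}) = 1
G(4) = mex({0, 1}) = 2
G(5) = mex({0, 1, 2}) = 3
G(6) = mex({0, 1, 3}) = 2
G(7) = mex({0, 1, 2}) = 3
G(8) = mex({0, 1, 2, 3}) = 4
G(9) = mex({0, 1, 2, 3, 4}) = 5
G(10) = mex({0, 1, 2, 3, 5}) = 4
G(11) = mex({0, 1, 2, 3, 4}) = 5
G(12) = mex({1, 2, 3, 4, 5}) = 0
Therefore G(12) = 0.

0


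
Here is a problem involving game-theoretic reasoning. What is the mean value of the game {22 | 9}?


Game = {22 | 9}, a switch {a | b} with numbers a > b.
Its thermograph has left wall a - t and right wall b + t, which meet at t = (a - b)/2, where both equal (a + b)/2. So the mast (mean value) is at (a + b)/2.
Mean = (22 + (9))/2 = 31/2 = 31/2

31/2


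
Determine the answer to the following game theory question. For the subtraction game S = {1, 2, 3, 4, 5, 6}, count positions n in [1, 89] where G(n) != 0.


Subtraction set S = {1, 2, 3, 4, 5, 6}, so G(n) = n mod 7.
G(n) = 0 when n is a multiple of 7.
Multiples of 7 in [1, 89]: 12
N-positions (nonzero Grundy) = 89 - 12 = 77

77


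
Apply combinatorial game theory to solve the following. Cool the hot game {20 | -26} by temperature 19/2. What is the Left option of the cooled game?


Original game: {20 | -26} (a switch {a | b} with a > b).
Cooling by t (for t below the temperature (a - b)/2 = 23) taxes each move by t: {a | b} cooled by t is {a - t | b + t}.
Cooling amount: t = 19/2
Cooled Left option: 20 - 19/2 = 21/2
Cooled Right option: -26 + 19/2 = -33/2
Cooled game: {21/2 | -33/2}
Left option = 21/2

21/2


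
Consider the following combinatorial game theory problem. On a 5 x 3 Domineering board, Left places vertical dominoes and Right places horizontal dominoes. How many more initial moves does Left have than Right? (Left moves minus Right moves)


Board is 5 x 3 (rows x cols).
Left (vertical) placements: (rows-1) * cols = 4 * 3 = 12
Right (horizontal) placements: rows * (cols-1) = 5 * 2 = 10
Advantage = Left - Right = 12 - 10 = 2

2


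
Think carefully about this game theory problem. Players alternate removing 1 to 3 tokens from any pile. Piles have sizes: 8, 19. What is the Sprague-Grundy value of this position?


Subtraction set: {1, 2, 3}
For this subtraction set, G(n) = n mod 4 (period = max + 1 = 4).
Pile 1 (size 8): G(8) = 8 mod 4 = 0
Pile 2 (size 19): G(19) = 19 mod 4 = 3
Total Grundy value = XOR of all: 0 XOR 3 = 3

3


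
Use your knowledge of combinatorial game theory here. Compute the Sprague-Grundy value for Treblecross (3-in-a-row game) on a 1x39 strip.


Treblecross: place X on empty cells; 3-in-a-row wins.
Playing within two cells of an existing X lets the opponent win at once, so sensible play treats the cells i-2..i+2 around each X as dead. The player left with no safe cell loses, so this is a normal-play take-away game on strips of safe cells.
Placing X at cell i (0-indexed) of a strip of k safe cells leaves independent strips of sizes max(0, i-2) and max(0, k-i-3). Hence G(k) = mex{ G(max(0,i-2)) XOR G(max(0,k-i-3)) : 0 <= i < k }, with G(0) = 0.
G(1): splits (0,0):0^0=0 -> mex({0}) = 1
G(2): splits (0,0):0^0=0 -> mex({0}) = 1
G(3): splits (0,0):0^0=0 -> mex({0}) = 1
G(4): splits (0,1):0^1=1 (0,0):0^0=0 -> mex({0, 1}) = 2
G(5): splits (0,2):0^1=1 (0,1):0^1=1 (0,0):0^0=0 -> mex({0, 1}) = 2
G(6) = mex({1}) = 0
G(7) = mex({0, 1, 2}) = 3
G(8) = mex({0, 1, 2}) = 3
G(9) = mex({0, 2}) = 1
G(10) = mex({0, 2, 3}) = 1
G(11) = mex({0, 3}) = 1
G(12) = mex({1, 3}) = 0
G(13) = mex({0, 1, 2, 3}) = 4
G(14) = mex({0, 1, 2}) = 3
G(15) = mex({0, 1, 2}) = 3
G(16) = mex({0, 1, 2, 4}) = 3
G(17) = mex({0, 1, 3, 4}) = 2
G(18) = mex({0, 1, 3, 4}) = 2
G(19) = mex({0, 1, 3, 5}) = 2
G(20) = mex({0, 1, 2, 3, 5}) = 4
G(21) = mex({0, 1, 2, 3, 5}) = 4
G(22) = mex({1, 2, 6}) = 0
G(23) = mex({0, 1, 2, 3, 4, 6}) = 5
G(24) = mex({0, 1, 2, 3, 4}) = 5
G(25) = mex({0, 1, 3, 4, 7}) = 2
G(26) = mex({0, 1, 3, 4, 5, 7}) = 2
G(27) = mex({0, 1, 3, 5}) = 2
G(28) = mex({0, 1, 2, 5}) = 3
G(29) = mex({0, 1, 2, 4, 5, 6}) = 3
G(30) = mex({1, 2, 4, 6}) = 0
G(31) = mex({0, 1, 2, 3, 4, 6}) = 5
G(32) = mex({1, 2, 3, 4, 7}) = 0
G(33) = mex({0, 3, 7}) = 1
G(34) = mex({0, 2, 3, 5, 7}) = 1
G(35) = mex({0, 2, 3, 5, 6}) = 1
G(36) = mex({0, 1, 2, 5, 6}) = 3
G(37) = mex({0, 1, 2, 4, 5, 6}) = 3
G(38) = mex({0, 1, 2, 4}) = 3
G(39) = mex({0, 1, 2, 3, 4, 7}) = 5
Therefore G(39) = 5.

5


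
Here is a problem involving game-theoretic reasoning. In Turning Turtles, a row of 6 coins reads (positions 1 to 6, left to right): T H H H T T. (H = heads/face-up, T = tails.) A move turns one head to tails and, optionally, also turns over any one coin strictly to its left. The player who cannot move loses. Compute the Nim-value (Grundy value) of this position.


Coins: T H H H T T
Key fact: a single head at position k behaves exactly like a Nim heap of size k (turning it to T and optionally flipping a coin at j < k corresponds to moving the heap from k to j, or to 0), and heads combine as a disjunctive sum (two heads at the same place would cancel, matching j XOR j = 0). So the Nim-value is the XOR of the 1-indexed positions of the heads.
Face-up positions (1-indexed): [2, 3, 4]
XOR 0 with 2: 0 XOR 2 = 2
XOR 2 with 3: 2 XOR 3 = 1
XOR 1 with 4: 1 XOR 4 = 5
Nim-value = 5

5


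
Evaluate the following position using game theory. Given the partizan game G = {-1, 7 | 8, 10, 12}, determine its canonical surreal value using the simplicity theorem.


Left options: {-1, 7}, max = 7
Right options: {8, 10, 12}, min = 8
All options are numbers and max(Left) < min(Right), so by the simplicity theorem the value is the simplest (earliest-born) number strictly between 7 and 8.
No integer lies strictly between 7 and 8, so the value is the dyadic rational m/2^k in the interval with the smallest k (then m odd); search k = 1, 2, ...:
Denominator 2: 15/2 lies strictly between 7 and 8 -- found.
The simplest number in the interval is 15/2.
Game value = 15/2

15/2


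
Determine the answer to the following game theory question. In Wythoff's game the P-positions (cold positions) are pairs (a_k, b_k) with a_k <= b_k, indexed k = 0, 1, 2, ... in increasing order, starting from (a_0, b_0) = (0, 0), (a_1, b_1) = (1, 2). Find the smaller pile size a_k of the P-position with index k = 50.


By Wythoff's theorem, a_k = floor(k * phi) and b_k = floor(k * phi^2) = a_k + k, where phi = (1 + sqrt(5))/2 is the golden ratio.
phi = (1 + sqrt(5))/2 = 1.618034
k = 50
k * phi = 50 * 1.618034 = 80.901699
a_50 = floor(k * phi) = 80

80


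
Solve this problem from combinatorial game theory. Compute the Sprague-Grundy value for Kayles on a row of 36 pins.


Kayles: a move removes 1 or 2 adjacent pins from a contiguous row.
Removing pins from a row of k leaves two independent rows (a, b) with a + b = k - 1 (one pin) or a + b = k - 2 (two pins); an end removal gives a = 0.
By Sprague-Grundy, G(k) = mex{ G(a) XOR G(b) } over all these splits. G(0) = 0.
G(1): splits (0,0):0^0=0 -> mex({0}) = 1
G(2): splits (0,1):0^1=1 (0,0):0^0=0 -> mex({0, 1}) = 2
G(3): splits (0,2):0^2=2 (1,1):1^1=0 (0,1):0^1=1 -> mex({0, 1, 2}) = 3
G(4): splits (0,3):0^3=3 (1,2):1^2=3 (0,2):0^2=2 (1,1):1^1=0 -> mex({0, 2, 3}) = 1
G(5): splits (0,4):0^1=1 (1,3):1^3=2 (2,2):2^2=0 (0,3):0^3=3 (1,2):1^2=3 -> mex({0, 1, 2, 3}) = 4
G(6) = mex({0, 1, 2, 4}) = 3
G(7) = mex({0, 1, 3, 4, 5}) = 2
G(8) = mex({0, 2, 3, 5, 6}) = 1
G(9) = mex({0, 1, 2, 3, 6, 7}) = 4
G(10) = mex({0, 1, 3, 4, 5, 7}) = 2
G(11) = mex({0, 1, 2, 3, 4, 5}) = 6
G(12) = mex({0, 1, 2, 3, 5, 6, 7}) = 4
G(13) = mex({0, 2, 3, 4, 6, 7}) = 1
G(14) = mex({0, 1, 4, 5, 6, 7}) = 2
G(15) = mex({0, 1, 2, 3, 4, 5, 6}) = 7
G(16) = mex({0, 2, 3, 5, 6, 7}) = 1
G(17) = mex({0, 1, 2, 3, 5, 6, 7}) = 4
G(18) = mex({0, 1, 2, 4, 5, 6}) = 3
G(19) = mex({0, 1, 3, 4, 5, 7}) = 2
G(20) = mex({0, 2, 3, 4, 5, 6, 7}) = 1
G(21) = mex({0, 1, 2, 3, 5, 6, 7}) = 4
G(22) = mex({0, 1, 2, 3, 4, 5, 7}) = 6
G(23) = mex({0, 1, 2, 3, 4, 5, 6}) = 7
G(24) = mex({0, 1, 2, 3, 5, 6, 7}) = 4
G(25) = mex({0, 2, 3, 4, 6, 7}) = 1
G(26) = mex({0, 1, 3, 4, 5, 6, 7}) = 2
G(27) = mex({0, 1, 2, 3, 4, 5, 6, 7}) = 8
G(28) = mex({0, 1, 2, 3, 4, 6, 7, 8}) = 5
G(29) = mex({0, 1, 2, 3, 5, 6, 7, 8, 9}) = 4
G(30) = mex({0, 1, 2, 3, 4, 5, 6, 9, 10}) = 7
G(31) = mex({0, 1, 3, 4, 5, 7, 10, 11}) = 2
G(32) = mex({0, 2, 3, 4, 5, 6, 7, 9, 11}) = 1
G(33) = mex({0, 1, 2, 3, 4, 5, 6, 7, 9, 12}) = 8
G(34) = mex({0, 1, 2, 3, 4, 5, 7, 8, 11, 12}) = 6
G(35) = mex({0, 1, 2, 3, 4, 5, 6, 8, 9, 10, 11}) = 7
G(36) = mex({0, 1, 2, 3, 5, 6, 7, 9, 10}) = 4
Therefore G(36) = 4.

4


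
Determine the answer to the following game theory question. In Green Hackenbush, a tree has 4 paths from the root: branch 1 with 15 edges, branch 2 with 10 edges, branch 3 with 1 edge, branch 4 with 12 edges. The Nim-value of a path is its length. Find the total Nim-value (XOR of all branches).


The tree has 4 branches from the ground vertex.
In Green Hackenbush, the Nim-value of a simple path of length k is k.
Branch 1: length 15, Nim-value = 15
Branch 2: length 10, Nim-value = 10
Branch 3: length 1, Nim-value = 1
Branch 4: length 12, Nim-value = 12
Total Nim-value = XOR of all branch values:
0 XOR 15 = 15
15 XOR 10 = 5
5 XOR 1 = 4
4 XOR 12 = 8
Nim-value of the tree = 8

8


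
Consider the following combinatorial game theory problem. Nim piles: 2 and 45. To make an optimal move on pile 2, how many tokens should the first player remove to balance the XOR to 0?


Piles: 2 and 45
Current XOR: 2 XOR 45 = 47 (non-zero, so this is an N-position).
To make the XOR zero, we need to find a move that balances the piles.
For pile 2 (size 45): target = 45 XOR 47 = 2
We reduce pile 2 from 45 to 2.
Tokens removed: 45 - 2 = 43
Verification: 2 XOR 2 = 0

43


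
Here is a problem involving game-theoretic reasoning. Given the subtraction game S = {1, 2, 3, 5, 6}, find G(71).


The subtraction set is S = {1, 2, 3, 5, 6}.
G(k) = mex{ G(k - s) : s in S, s <= k }. We compute iteratively: G(0) = 0.
G(1) = mex({0}) = 1
G(2) = mex({0, 1}) = 2
G(3) = mex({0, 1, 2}) = 3
G(4) = mex({1, 2, 3}) = 0
G(5) = mex({0, 2, 3}) = 1
G(6) = mex({0, 1, 3}) = 2
G(7) = mex({0, 1, 2}) = 3
G(8) = mex({1, 2, 3}) = 0
G(9) = mex({0, 2, 3}) = 1
Observe that G(4)..G(9) = 0, 1, 2, 3, 0, 1 repeats G(0)..G(5) = 0, 1, 2, 3, 0, 1.
For k >= max(S) = 6, G(k) is determined by the previous 6 values G(k-6)..G(k-1); a window of 6 consecutive values has recurred shifted by 4, so by induction G(k + 4) = G(k) for all k >= 0: the sequence is periodic from the start with period 4.
One period: G(0..3) = 0, 1, 2, 3.
71 mod 4 = 3, so G(71) = G(3) = 3.

3


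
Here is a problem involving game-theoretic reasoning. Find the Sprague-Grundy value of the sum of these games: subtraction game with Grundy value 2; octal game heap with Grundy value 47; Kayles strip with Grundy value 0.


By the Sprague-Grundy theorem, the Grundy value of a sum of games is the XOR of individual Grundy values.
subtraction game: Grundy value = 2. Running XOR: 0 XOR 2 = 2
octal game heap: Grundy value = 47. Running XOR: 2 XOR 47 = 45
Kayles strip: Grundy value = 0. Running XOR: 45 XOR 0 = 45
The combined Grundy value is 45.

45


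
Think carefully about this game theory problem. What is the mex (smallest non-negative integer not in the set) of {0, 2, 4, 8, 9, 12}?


Set = {0, 2, 4, 8, 9, 12}
0 is in the set.
1 is NOT in the set. This is the mex.
mex = 1

1


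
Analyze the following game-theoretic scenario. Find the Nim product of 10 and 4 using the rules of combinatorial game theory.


Nim multiplication is bilinear over XOR: (u XOR v) * w = (u*w) XOR (v*w).
So we split each operand into its bit components and XOR the pairwise Nim products.
10 = 2 + 8 (as XOR of powers of 2).
4 = 4 (as XOR of powers of 2).
Using the standard Nim-product table on single bits:
  2*2 = 3,   2*4 = 8,   2*8 = 12,
  4*4 = 6,   4*8 = 11,  8*8 = 13,
and  1*x = x (identity), k*l = l*k (commutative).
Pairwise Nim products:
  2 * 4 = 8
  8 * 4 = 11
XOR them: 8 XOR 11 = 3.
Result: 10 * 4 = 3 (in Nim).

3


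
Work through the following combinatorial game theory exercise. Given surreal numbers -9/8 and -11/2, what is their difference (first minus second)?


x = -9/8, y = -11/2
Converting to common denominator: 8
x = -9/8, y = -44/8
x - y = -9/8 - -11/2 = 35/8

35/8


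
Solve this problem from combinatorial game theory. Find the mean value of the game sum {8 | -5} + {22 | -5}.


G1 = {8 | -5}, G2 = {22 | -5}
Each is a switch {a | b} with numbers a > b; its mean value is (a + b)/2, and mean value is additive over game sums: m(G1 + G2) = m(G1) + m(G2).
Mean of G1 = (8 + (-5))/2 = 3/2 = 3/2
Mean of G2 = (22 + (-5))/2 = 17/2 = 17/2
Mean of G1 + G2 = 3/2 + 17/2 = 10

10


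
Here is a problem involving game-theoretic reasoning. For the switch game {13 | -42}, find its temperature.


The game is {13 | -42}, a switch {a | b} with numbers a > b.
Cooling {a | b} by t gives {a - t | b + t}, which stops being hot when a - t = b + t, i.e. at t = (a - b)/2. So the temperature of a switch is (a - b)/2.
Temperature = (Left option - Right option) / 2
= (13 - (-42)) / 2
= 55 / 2
= 55/2

55/2


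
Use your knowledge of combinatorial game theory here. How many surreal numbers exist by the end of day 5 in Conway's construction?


Day 0: {|} = 0 is born. Count = 1.
Day n: the number of surreal numbers born by day n is 2^(n+1) - 1.
By day 0: 2^1 - 1 = 1
By day 1: 2^2 - 1 = 3
By day 2: 2^3 - 1 = 7
By day 3: 2^4 - 1 = 15
By day 4: 2^5 - 1 = 31
By day 5: 2^6 - 1 = 63
By day 5: 63 surreal numbers.

63


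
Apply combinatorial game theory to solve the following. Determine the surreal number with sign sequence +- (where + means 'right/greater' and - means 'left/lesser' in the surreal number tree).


Sign expansion: +-
Rule: track bounds (lo, hi), initially (-inf, +inf). On '+', the current value becomes lo and we move to the simplest number in (value, hi): value + 1 if hi = +inf, otherwise the midpoint (value + hi)/2. On '-', the current value becomes hi and we move to value - 1 if lo = -inf, otherwise the midpoint (lo + value)/2.
Start at 0.
Step 1: sign = +, move right. Bounds: (0, +inf). Value = 1
Step 2: sign = -, move left. Bounds: (0, 1). Value = 1/2
The surreal number with sign expansion +- is 1/2.

1/2


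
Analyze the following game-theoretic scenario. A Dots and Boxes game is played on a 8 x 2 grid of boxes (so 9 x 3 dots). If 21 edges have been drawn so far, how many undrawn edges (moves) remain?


Grid: 8 x 2 boxes, i.e. 9 rows and 3 columns of dots.
Horizontal edges: (rows + 1) * cols = 9 * 2 = 18
Vertical edges: rows * (cols + 1) = 8 * 3 = 24
Total edges: 18 + 24 = 42
Edges drawn: 21
Remaining: 42 - 21 = 21

21


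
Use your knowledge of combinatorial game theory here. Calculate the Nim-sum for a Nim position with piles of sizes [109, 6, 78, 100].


We need the XOR (exclusive or) of all pile sizes.
After XOR-ing pile 1 (size 109): 0 XOR 109 = 109
After XOR-ing pile 2 (size 6): 109 XOR 6 = 107
After XOR-ing pile 3 (size 78): 107 XOR 78 = 37
After XOR-ing pile 4 (size 100): 37 XOR 100 = 65
The Nim-value of this position is 65.

65


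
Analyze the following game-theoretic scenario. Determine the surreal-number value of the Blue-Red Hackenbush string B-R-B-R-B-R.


Edges (from ground): B-R-B-R-B-R
By Berlekamp's sign-expansion rule, a Blue-Red Hackenbush stalk has the value of the surreal number whose sign sequence is the edge sequence with B -> + and R -> -.
Sign sequence: +-+-+-
Trace the sign expansion in the surreal number tree, starting from 0:
Edge 1: B (sign +) -> bounds (0, +inf), value = 1
Edge 2: R (sign -) -> bounds (0, 1), value = 1/2
Edge 3: B (sign +) -> bounds (1/2, 1), value = 3/4
Edge 4: R (sign -) -> bounds (1/2, 3/4), value = 5/8
Edge 5: B (sign +) -> bounds (5/8, 3/4), value = 11/16
Edge 6: R (sign -) -> bounds (5/8, 11/16), value = 21/32
Game value = 21/32

21/32


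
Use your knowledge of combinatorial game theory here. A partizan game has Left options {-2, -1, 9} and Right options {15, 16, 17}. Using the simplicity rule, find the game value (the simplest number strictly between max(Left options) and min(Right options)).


Left options: {-2, -1, 9}, max = 9
Right options: {15, 16, 17}, min = 15
All options are numbers and max(Left) < min(Right), so by the simplicity theorem the value is the simplest (earliest-born) number strictly between 9 and 15.
Integers 10 through 14 all lie strictly between 9 and 15.
Among integers, the simplest (lowest birthday = smallest |n|; 0 is born on day 0, +-n on day n) is 10.
No non-integer in the interval can be simpler: if x is a non-integer in the interval, then floor(x) or ceil(x) also lies in the interval (the interval contains an integer), and both are proper prefixes of x's sign expansion, i.e. born earlier. So the game value is 10.
Game value = 10

10


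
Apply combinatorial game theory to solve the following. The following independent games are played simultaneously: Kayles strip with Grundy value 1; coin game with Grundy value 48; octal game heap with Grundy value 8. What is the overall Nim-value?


By the Sprague-Grundy theorem, the Grundy value of a sum of games is the XOR of individual Grundy values.
Kayles strip: Grundy value = 1. Running XOR: 0 XOR 1 = 1
coin game: Grundy value = 48. Running XOR: 1 XOR 48 = 49
octal game heap: Grundy value = 8. Running XOR: 49 XOR 8 = 57
The combined Grundy value is 57.

57


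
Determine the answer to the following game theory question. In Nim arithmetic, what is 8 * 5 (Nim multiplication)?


Nim multiplication is bilinear over XOR: (u XOR v) * w = (u*w) XOR (v*w).
So we split each operand into its bit components and XOR the pairwise Nim products.
8 = 8 (as XOR of powers of 2).
5 = 1 + 4 (as XOR of powers of 2).
Using the standard Nim-product table on single bits:
  2*2 = 3,   2*4 = 8,   2*8 = 12,
  4*4 = 6,   4*8 = 11,  8*8 = 13,
and  1*x = x (identity), k*l = l*k (commutative).
Pairwise Nim products:
  8 * 1 = 8
  8 * 4 = 11
XOR them: 8 XOR 11 = 3.
Result: 8 * 5 = 3 (in Nim).

3


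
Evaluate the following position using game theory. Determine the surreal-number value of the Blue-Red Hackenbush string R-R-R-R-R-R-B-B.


Edges (from ground): R-R-R-R-R-R-B-B
By Berlekamp's sign-expansion rule, a Blue-Red Hackenbush stalk has the value of the surreal number whose sign sequence is the edge sequence with B -> + and R -> -.
Sign sequence: ------++
Trace the sign expansion in the surreal number tree, starting from 0:
Edge 1: R (sign -) -> bounds (-inf, 0), value = -1
Edge 2: R (sign -) -> bounds (-inf, -1), value = -2
Edge 3: R (sign -) -> bounds (-inf, -2), value = -3
Edge 4: R (sign -) -> bounds (-inf, -3), value = -4
Edge 5: R (sign -) -> bounds (-inf, -4), value = -5
Edge 6: R (sign -) -> bounds (-inf, -5), value = -6
Edge 7: B (sign +) -> bounds (-6, -5), value = -11/2
Edge 8: B (sign +) -> bounds (-11/2, -5), value = -21/4
Game value = -21/4

-21/4


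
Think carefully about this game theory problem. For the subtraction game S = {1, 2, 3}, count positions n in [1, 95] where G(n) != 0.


Subtraction set S = {1, 2, 3}, so G(n) = n mod 4.
G(n) = 0 when n is a multiple of 4.
Multiples of 4 in [1, 95]: 23
N-positions (nonzero Grundy) = 95 - 23 = 72

72
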